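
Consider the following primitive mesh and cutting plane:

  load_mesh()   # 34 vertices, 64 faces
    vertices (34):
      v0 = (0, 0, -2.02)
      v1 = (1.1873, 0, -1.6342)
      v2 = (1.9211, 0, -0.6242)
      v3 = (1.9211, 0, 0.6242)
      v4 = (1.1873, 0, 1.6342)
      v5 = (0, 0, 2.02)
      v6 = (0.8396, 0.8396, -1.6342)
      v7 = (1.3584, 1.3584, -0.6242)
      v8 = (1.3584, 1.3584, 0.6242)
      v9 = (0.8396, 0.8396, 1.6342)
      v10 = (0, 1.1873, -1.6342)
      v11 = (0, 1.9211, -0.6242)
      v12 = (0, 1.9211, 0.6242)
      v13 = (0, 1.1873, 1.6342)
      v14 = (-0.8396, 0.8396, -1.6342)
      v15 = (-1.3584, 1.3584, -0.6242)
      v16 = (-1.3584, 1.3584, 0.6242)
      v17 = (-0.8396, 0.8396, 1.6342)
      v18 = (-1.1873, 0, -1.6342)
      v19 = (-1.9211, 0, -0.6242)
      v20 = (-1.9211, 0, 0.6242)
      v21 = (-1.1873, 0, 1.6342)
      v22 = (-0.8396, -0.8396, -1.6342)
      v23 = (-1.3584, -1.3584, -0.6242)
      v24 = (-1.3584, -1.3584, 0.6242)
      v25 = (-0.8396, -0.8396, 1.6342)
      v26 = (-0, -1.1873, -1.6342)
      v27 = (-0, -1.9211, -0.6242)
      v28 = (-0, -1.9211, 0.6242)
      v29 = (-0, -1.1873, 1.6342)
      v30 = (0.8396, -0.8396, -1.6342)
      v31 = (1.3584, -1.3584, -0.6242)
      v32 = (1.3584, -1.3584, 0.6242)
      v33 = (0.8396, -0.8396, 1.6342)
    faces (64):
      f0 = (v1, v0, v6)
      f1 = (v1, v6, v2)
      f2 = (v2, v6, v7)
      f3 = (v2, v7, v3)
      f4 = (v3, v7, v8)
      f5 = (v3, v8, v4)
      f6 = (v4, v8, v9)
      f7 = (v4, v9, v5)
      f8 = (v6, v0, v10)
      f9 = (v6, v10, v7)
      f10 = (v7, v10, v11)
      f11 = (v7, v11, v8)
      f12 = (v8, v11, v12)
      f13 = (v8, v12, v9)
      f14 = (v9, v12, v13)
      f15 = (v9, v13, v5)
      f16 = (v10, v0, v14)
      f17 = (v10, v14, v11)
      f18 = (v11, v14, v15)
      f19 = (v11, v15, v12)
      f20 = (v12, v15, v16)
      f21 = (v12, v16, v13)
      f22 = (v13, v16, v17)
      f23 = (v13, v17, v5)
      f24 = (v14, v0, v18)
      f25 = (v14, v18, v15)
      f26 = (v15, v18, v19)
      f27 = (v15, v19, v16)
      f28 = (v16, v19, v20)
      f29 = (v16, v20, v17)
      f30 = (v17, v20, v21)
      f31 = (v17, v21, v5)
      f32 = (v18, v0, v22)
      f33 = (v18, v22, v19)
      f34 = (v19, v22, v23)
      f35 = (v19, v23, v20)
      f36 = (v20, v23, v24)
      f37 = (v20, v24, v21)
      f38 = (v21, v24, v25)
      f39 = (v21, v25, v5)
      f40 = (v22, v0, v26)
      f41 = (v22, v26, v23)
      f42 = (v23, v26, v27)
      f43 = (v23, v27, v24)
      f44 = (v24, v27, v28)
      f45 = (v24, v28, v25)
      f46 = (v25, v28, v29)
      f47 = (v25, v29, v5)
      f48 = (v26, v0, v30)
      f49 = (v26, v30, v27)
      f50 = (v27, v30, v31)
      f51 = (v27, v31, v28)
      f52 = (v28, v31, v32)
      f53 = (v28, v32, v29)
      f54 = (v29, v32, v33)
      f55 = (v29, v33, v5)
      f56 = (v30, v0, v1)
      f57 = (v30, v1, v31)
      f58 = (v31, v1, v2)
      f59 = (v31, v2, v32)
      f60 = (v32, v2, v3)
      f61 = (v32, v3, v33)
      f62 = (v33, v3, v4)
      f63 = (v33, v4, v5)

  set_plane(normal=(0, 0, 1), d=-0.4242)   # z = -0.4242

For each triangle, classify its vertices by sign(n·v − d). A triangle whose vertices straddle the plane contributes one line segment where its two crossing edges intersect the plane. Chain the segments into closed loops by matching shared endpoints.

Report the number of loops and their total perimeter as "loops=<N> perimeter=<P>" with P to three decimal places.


Straddling triangles (16 of 64):
  (v2,v7,v3) [--+] → (1.44855, 1.14078, -0.4242)–(1.9211, 0, -0.4242)  len=1.2348
  (v3,v7,v8) [+-+] → (1.44855, 1.14078, -0.4242)–(1.3584, 1.3584, -0.4242)  len=0.2356
  (v7,v11,v8) [--+] → (0.217623, 1.83095, -0.4242)–(1.3584, 1.3584, -0.4242)  len=1.2348
  (v8,v11,v12) [+-+] → (0.217623, 1.83095, -0.4242)–(0, 1.9211, -0.4242)  len=0.2356
  (v11,v15,v12) [--+] → (-1.14078, 1.44855, -0.4242)–(0, 1.9211, -0.4242)  len=1.2348
  (v12,v15,v16) [+-+] → (-1.14078, 1.44855, -0.4242)–(-1.3584, 1.3584, -0.4242)  len=0.2356
  (v15,v19,v16) [--+] → (-1.83095, 0.217623, -0.4242)–(-1.3584, 1.3584, -0.4242)  len=1.2348
  (v16,v19,v20) [+-+] → (-1.83095, 0.217623, -0.4242)–(-1.9211, 0, -0.4242)  len=0.2356
  (v19,v23,v20) [--+] → (-1.44855, -1.14078, -0.4242)–(-1.9211, 0, -0.4242)  len=1.2348
  (v20,v23,v24) [+-+] → (-1.44855, -1.14078, -0.4242)–(-1.3584, -1.3584, -0.4242)  len=0.2356
  (v23,v27,v24) [--+] → (-0.217623, -1.83095, -0.4242)–(-1.3584, -1.3584, -0.4242)  len=1.2348
  (v24,v27,v28) [+-+] → (-0.217623, -1.83095, -0.4242)–(0, -1.9211, -0.4242)  len=0.2356
  (v27,v31,v28) [--+] → (1.14078, -1.44855, -0.4242)–(0, -1.9211, -0.4242)  len=1.2348
  (v28,v31,v32) [+-+] → (1.14078, -1.44855, -0.4242)–(1.3584, -1.3584, -0.4242)  len=0.2356
  (v31,v2,v32) [--+] → (1.83095, -0.217623, -0.4242)–(1.3584, -1.3584, -0.4242)  len=1.2348
  (v32,v2,v3) [+-+] → (1.83095, -0.217623, -0.4242)–(1.9211, 0, -0.4242)  len=0.2356

Chained into 1 loop(s):
  loop 1: 16 segments, perimeter = 11.7627
Total perimeter = 11.763

loops=1 perimeter=11.763


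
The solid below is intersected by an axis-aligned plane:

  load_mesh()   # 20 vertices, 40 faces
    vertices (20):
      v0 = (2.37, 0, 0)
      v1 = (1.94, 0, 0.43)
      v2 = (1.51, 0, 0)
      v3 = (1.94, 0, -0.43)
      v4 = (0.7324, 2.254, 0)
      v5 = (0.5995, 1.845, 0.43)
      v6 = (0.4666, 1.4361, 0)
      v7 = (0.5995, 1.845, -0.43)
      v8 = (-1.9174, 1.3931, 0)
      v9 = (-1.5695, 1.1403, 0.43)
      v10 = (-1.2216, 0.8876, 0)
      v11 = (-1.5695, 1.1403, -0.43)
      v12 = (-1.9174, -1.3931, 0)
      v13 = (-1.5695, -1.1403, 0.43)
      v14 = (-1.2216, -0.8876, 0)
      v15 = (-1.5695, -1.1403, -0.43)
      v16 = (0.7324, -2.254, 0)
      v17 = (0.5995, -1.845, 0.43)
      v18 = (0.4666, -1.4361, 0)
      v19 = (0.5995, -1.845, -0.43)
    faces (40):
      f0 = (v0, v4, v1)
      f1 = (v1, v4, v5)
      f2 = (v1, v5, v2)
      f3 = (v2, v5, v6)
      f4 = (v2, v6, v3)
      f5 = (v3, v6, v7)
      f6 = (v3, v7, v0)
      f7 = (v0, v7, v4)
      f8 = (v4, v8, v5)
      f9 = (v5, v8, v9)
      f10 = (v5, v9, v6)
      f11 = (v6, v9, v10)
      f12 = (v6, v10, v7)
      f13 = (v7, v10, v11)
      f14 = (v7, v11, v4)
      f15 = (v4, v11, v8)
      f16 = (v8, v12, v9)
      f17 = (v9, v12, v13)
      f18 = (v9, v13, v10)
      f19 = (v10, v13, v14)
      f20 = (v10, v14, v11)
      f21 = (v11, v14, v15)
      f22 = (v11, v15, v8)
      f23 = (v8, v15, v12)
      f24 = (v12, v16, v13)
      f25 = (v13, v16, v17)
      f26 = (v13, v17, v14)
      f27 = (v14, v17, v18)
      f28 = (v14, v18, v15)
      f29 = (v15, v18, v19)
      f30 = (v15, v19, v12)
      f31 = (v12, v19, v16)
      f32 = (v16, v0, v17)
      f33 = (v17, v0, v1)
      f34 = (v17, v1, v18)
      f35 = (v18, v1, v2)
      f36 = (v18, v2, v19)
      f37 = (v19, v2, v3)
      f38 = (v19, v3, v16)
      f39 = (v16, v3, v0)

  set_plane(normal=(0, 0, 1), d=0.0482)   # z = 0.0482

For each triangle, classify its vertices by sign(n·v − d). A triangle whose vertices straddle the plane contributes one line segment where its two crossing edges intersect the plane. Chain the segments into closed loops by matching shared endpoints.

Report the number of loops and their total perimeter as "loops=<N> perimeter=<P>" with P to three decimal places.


loops=2 perimeter=22.806

Straddling triangles (20 of 40):
  (v0,v4,v1) [--+] → (0.867764, 2.00134, 0.0482)–(2.3218, 0, 0.0482)  len=2.4738
  (v1,v4,v5) [+-+] → (0.867764, 2.00134, 0.0482)–(0.717503, 2.20815, 0.0482)  len=0.2556
  (v1,v5,v2) [++-] → (1.40794, 0.206812, 0.0482)–(1.5582, 0, 0.0482)  len=0.2556
  (v2,v5,v6) [-+-] → (1.40794, 0.206812, 0.0482)–(0.481497, 1.48193, 0.0482)  len=1.5761
  (v4,v8,v5) [--+] → (-1.63527, 1.44375, 0.0482)–(0.717503, 2.20815, 0.0482)  len=2.4738
  (v5,v8,v9) [+-+] → (-1.63527, 1.44375, 0.0482)–(-1.8784, 1.36476, 0.0482)  len=0.2556
  (v5,v9,v6) [++-] → (0.238367, 1.40294, 0.0482)–(0.481497, 1.48193, 0.0482)  len=0.2556
  (v6,v9,v10) [-+-] → (0.238367, 1.40294, 0.0482)–(-1.2606, 0.915926, 0.0482)  len=1.5761
  (v8,v12,v9) [--+] → (-1.8784, -1.10912, 0.0482)–(-1.8784, 1.36476, 0.0482)  len=2.4739
  (v9,v12,v13) [+-+] → (-1.8784, -1.10912, 0.0482)–(-1.8784, -1.36476, 0.0482)  len=0.2556
  (v9,v13,v10) [++-] → (-1.2606, 0.660287, 0.0482)–(-1.2606, 0.915926, 0.0482)  len=0.2556
  (v10,v13,v14) [-+-] → (-1.2606, 0.660287, 0.0482)–(-1.2606, -0.915926, 0.0482)  len=1.5762
  (v12,v16,v13) [--+] → (0.474373, -2.12916, 0.0482)–(-1.8784, -1.36476, 0.0482)  len=2.4738
  (v13,v16,v17) [+-+] → (0.474373, -2.12916, 0.0482)–(0.717503, -2.20815, 0.0482)  len=0.2556
  (v13,v17,v14) [++-] → (-1.01747, -0.994918, 0.0482)–(-1.2606, -0.915926, 0.0482)  len=0.2556
  (v14,v17,v18) [-+-] → (-1.01747, -0.994918, 0.0482)–(0.481497, -1.48193, 0.0482)  len=1.5761
  (v16,v0,v17) [--+] → (2.17154, -0.206812, 0.0482)–(0.717503, -2.20815, 0.0482)  len=2.4738
  (v17,v0,v1) [+-+] → (2.17154, -0.206812, 0.0482)–(2.3218, 0, 0.0482)  len=0.2556
  (v17,v1,v18) [++-] → (0.631758, -1.27512, 0.0482)–(0.481497, -1.48193, 0.0482)  len=0.2556
  (v18,v1,v2) [-+-] → (0.631758, -1.27512, 0.0482)–(1.5582, 0, 0.0482)  len=1.5761

Chained into 2 loop(s):
  loop 1: 10 segments, perimeter = 13.6473
  loop 2: 10 segments, perimeter = 9.1589
Total perimeter = 22.806


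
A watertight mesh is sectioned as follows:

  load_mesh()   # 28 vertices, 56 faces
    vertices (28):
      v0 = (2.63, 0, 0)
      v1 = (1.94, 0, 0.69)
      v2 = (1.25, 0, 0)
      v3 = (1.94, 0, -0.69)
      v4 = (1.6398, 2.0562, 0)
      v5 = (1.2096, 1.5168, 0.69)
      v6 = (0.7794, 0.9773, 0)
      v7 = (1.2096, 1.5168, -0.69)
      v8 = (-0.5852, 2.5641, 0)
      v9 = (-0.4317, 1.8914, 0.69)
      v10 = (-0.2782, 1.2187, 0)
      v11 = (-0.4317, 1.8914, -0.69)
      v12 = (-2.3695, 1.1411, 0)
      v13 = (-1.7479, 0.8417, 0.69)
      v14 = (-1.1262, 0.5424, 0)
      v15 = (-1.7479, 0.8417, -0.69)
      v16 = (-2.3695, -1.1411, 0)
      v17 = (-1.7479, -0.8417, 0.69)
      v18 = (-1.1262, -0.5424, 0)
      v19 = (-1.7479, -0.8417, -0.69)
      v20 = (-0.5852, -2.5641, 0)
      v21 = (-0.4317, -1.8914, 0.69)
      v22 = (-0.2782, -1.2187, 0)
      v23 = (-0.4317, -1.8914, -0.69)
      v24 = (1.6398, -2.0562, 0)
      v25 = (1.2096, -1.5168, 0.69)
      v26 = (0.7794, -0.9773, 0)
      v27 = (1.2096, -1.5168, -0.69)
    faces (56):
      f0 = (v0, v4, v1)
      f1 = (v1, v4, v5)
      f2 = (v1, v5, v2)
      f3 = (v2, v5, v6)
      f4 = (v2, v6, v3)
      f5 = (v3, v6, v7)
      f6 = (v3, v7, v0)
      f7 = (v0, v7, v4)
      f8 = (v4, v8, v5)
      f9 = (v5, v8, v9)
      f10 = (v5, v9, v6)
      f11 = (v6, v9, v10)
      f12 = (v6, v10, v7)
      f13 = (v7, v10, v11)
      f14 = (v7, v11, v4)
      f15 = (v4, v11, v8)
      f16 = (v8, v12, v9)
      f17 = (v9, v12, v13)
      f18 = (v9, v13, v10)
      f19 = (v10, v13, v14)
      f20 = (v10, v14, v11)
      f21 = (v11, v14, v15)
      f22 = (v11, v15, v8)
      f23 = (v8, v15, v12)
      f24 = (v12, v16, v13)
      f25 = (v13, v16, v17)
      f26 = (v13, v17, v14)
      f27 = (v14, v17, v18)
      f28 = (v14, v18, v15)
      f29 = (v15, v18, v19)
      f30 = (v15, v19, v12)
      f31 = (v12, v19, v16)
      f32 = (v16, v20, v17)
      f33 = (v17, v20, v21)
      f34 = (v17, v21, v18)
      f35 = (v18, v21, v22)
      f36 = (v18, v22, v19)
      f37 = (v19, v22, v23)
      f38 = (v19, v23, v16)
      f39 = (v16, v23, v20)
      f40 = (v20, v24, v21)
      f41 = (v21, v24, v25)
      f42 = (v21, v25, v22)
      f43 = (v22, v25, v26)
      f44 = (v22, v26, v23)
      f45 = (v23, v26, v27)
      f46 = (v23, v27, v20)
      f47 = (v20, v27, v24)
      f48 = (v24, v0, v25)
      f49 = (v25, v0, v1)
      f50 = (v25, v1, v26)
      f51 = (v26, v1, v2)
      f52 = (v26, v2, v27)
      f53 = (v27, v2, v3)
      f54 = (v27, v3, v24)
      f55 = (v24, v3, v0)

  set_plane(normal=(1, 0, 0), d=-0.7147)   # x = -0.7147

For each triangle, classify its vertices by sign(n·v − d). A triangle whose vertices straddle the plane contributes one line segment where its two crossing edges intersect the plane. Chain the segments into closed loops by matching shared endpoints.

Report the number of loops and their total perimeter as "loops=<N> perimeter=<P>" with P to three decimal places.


Straddling triangles (16 of 56):
  (v8,v12,v9) [+-+] → (-0.7147, 2.46082, 0)–(-0.7147, 1.78182, 0.589231)  len=0.8990
  (v9,v12,v13) [+--] → (-0.7147, 1.78182, 0.589231)–(-0.7147, 1.6657, 0.69)  len=0.1538
  (v9,v13,v10) [+-+] → (-0.7147, 1.6657, 0.69)–(-0.7147, 1.10673, 0.20493)  len=0.7401
  (v10,v13,v14) [+--] → (-0.7147, 1.10673, 0.20493)–(-0.7147, 0.870581, 0)  len=0.3127
  (v10,v14,v11) [+-+] → (-0.7147, 0.870581, 0)–(-0.7147, 1.3417, -0.408834)  len=0.6238
  (v11,v14,v15) [+--] → (-0.7147, 1.3417, -0.408834)–(-0.7147, 1.6657, -0.69)  len=0.4290
  (v11,v15,v8) [+-+] → (-0.7147, 1.6657, -0.69)–(-0.7147, 2.37226, -0.0768513)  len=0.9355
  (v8,v15,v12) [+--] → (-0.7147, 2.37226, -0.0768513)–(-0.7147, 2.46082, 0)  len=0.1173
  (v16,v20,v17) [-+-] → (-0.7147, -2.46082, 0)–(-0.7147, -2.37226, 0.0768513)  len=0.1173
  (v17,v20,v21) [-++] → (-0.7147, -2.37226, 0.0768513)–(-0.7147, -1.6657, 0.69)  len=0.9355
  (v17,v21,v18) [-+-] → (-0.7147, -1.6657, 0.69)–(-0.7147, -1.3417, 0.408834)  len=0.4290
  (v18,v21,v22) [-++] → (-0.7147, -1.3417, 0.408834)–(-0.7147, -0.870581, 0)  len=0.6238
  (v18,v22,v19) [-+-] → (-0.7147, -0.870581, 0)–(-0.7147, -1.10673, -0.20493)  len=0.3127
  (v19,v22,v23) [-++] → (-0.7147, -1.10673, -0.20493)–(-0.7147, -1.6657, -0.69)  len=0.7401
  (v19,v23,v16) [-+-] → (-0.7147, -1.6657, -0.69)–(-0.7147, -1.78182, -0.589231)  len=0.1538
  (v16,v23,v20) [-++] → (-0.7147, -1.78182, -0.589231)–(-0.7147, -2.46082, 0)  len=0.8990

Chained into 2 loop(s):
  loop 1: 8 segments, perimeter = 4.2111
  loop 2: 8 segments, perimeter = 4.2111
Total perimeter = 8.422

loops=2 perimeter=8.422


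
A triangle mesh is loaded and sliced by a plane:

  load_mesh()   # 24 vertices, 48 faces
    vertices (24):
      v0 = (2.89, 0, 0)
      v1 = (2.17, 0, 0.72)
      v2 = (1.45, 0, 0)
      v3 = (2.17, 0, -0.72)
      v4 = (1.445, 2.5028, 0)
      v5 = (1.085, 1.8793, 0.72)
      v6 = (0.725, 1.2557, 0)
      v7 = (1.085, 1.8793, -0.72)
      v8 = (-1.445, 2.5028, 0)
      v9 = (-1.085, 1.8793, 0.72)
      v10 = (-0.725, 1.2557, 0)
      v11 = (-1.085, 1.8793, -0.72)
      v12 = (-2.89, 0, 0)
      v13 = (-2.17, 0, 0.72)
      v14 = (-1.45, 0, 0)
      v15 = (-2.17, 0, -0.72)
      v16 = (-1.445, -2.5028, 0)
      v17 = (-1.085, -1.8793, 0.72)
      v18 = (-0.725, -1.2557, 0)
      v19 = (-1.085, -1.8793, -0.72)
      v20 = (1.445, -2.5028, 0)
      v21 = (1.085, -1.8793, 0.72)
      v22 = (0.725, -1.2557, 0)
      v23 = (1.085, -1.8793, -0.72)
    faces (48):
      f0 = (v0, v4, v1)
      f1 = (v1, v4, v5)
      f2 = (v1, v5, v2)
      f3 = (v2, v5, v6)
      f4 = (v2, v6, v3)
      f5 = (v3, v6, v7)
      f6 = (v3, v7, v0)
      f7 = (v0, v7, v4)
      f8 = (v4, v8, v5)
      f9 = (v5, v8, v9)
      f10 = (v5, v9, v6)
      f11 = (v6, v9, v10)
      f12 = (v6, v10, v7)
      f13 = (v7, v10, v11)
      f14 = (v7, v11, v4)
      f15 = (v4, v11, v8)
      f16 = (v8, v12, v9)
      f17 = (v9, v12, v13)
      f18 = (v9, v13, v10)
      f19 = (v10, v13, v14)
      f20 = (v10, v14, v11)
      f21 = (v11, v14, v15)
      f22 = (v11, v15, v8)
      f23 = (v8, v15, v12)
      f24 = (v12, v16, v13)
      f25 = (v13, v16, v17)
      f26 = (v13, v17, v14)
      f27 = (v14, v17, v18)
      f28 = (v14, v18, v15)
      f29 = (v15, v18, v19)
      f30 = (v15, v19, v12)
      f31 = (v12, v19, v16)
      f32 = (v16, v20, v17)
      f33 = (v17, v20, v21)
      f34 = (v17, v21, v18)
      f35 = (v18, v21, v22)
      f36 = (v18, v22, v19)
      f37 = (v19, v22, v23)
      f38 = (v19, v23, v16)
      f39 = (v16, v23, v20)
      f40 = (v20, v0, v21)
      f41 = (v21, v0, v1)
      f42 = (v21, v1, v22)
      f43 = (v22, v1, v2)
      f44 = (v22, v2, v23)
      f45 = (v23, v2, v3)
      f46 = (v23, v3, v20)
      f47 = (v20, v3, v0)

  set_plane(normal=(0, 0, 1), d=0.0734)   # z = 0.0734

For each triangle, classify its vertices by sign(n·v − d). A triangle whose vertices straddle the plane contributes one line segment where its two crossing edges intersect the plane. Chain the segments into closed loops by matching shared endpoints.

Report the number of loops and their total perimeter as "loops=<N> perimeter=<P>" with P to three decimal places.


Straddling triangles (24 of 48):
  (v0,v4,v1) [--+] → (1.51891, 2.24765, 0.0734)–(2.8166, 0, 0.0734)  len=2.5954
  (v1,v4,v5) [+-+] → (1.51891, 2.24765, 0.0734)–(1.4083, 2.43924, 0.0734)  len=0.2212
  (v1,v5,v2) [++-] → (1.41279, 0.191584, 0.0734)–(1.5234, 0, 0.0734)  len=0.2212
  (v2,v5,v6) [-+-] → (1.41279, 0.191584, 0.0734)–(0.7617, 1.31927, 0.0734)  len=1.3022
  (v4,v8,v5) [--+] → (-1.18708, 2.43924, 0.0734)–(1.4083, 2.43924, 0.0734)  len=2.5954
  (v5,v8,v9) [+-+] → (-1.18708, 2.43924, 0.0734)–(-1.4083, 2.43924, 0.0734)  len=0.2212
  (v5,v9,v6) [++-] → (0.540481, 1.31927, 0.0734)–(0.7617, 1.31927, 0.0734)  len=0.2212
  (v6,v9,v10) [-+-] → (0.540481, 1.31927, 0.0734)–(-0.7617, 1.31927, 0.0734)  len=1.3022
  (v8,v12,v9) [--+] → (-2.70599, 0.191584, 0.0734)–(-1.4083, 2.43924, 0.0734)  len=2.5954
  (v9,v12,v13) [+-+] → (-2.70599, 0.191584, 0.0734)–(-2.8166, 0, 0.0734)  len=0.2212
  (v9,v13,v10) [++-] → (-0.87231, 1.12769, 0.0734)–(-0.7617, 1.31927, 0.0734)  len=0.2212
  (v10,v13,v14) [-+-] → (-0.87231, 1.12769, 0.0734)–(-1.5234, 0, 0.0734)  len=1.3022
  (v12,v16,v13) [--+] → (-1.51891, -2.24765, 0.0734)–(-2.8166, 0, 0.0734)  len=2.5954
  (v13,v16,v17) [+-+] → (-1.51891, -2.24765, 0.0734)–(-1.4083, -2.43924, 0.0734)  len=0.2212
  (v13,v17,v14) [++-] → (-1.41279, -0.191584, 0.0734)–(-1.5234, 0, 0.0734)  len=0.2212
  (v14,v17,v18) [-+-] → (-1.41279, -0.191584, 0.0734)–(-0.7617, -1.31927, 0.0734)  len=1.3022
  (v16,v20,v17) [--+] → (1.18708, -2.43924, 0.0734)–(-1.4083, -2.43924, 0.0734)  len=2.5954
  (v17,v20,v21) [+-+] → (1.18708, -2.43924, 0.0734)–(1.4083, -2.43924, 0.0734)  len=0.2212
  (v17,v21,v18) [++-] → (-0.540481, -1.31927, 0.0734)–(-0.7617, -1.31927, 0.0734)  len=0.2212
  (v18,v21,v22) [-+-] → (-0.540481, -1.31927, 0.0734)–(0.7617, -1.31927, 0.0734)  len=1.3022
  (v20,v0,v21) [--+] → (2.70599, -0.191584, 0.0734)–(1.4083, -2.43924, 0.0734)  len=2.5954
  (v21,v0,v1) [+-+] → (2.70599, -0.191584, 0.0734)–(2.8166, 0, 0.0734)  len=0.2212
  (v21,v1,v22) [++-] → (0.87231, -1.12769, 0.0734)–(0.7617, -1.31927, 0.0734)  len=0.2212
  (v22,v1,v2) [-+-] → (0.87231, -1.12769, 0.0734)–(1.5234, 0, 0.0734)  len=1.3022

Chained into 2 loop(s):
  loop 1: 12 segments, perimeter = 16.8996
  loop 2: 12 segments, perimeter = 9.1403
Total perimeter = 26.040

loops=2 perimeter=26.040


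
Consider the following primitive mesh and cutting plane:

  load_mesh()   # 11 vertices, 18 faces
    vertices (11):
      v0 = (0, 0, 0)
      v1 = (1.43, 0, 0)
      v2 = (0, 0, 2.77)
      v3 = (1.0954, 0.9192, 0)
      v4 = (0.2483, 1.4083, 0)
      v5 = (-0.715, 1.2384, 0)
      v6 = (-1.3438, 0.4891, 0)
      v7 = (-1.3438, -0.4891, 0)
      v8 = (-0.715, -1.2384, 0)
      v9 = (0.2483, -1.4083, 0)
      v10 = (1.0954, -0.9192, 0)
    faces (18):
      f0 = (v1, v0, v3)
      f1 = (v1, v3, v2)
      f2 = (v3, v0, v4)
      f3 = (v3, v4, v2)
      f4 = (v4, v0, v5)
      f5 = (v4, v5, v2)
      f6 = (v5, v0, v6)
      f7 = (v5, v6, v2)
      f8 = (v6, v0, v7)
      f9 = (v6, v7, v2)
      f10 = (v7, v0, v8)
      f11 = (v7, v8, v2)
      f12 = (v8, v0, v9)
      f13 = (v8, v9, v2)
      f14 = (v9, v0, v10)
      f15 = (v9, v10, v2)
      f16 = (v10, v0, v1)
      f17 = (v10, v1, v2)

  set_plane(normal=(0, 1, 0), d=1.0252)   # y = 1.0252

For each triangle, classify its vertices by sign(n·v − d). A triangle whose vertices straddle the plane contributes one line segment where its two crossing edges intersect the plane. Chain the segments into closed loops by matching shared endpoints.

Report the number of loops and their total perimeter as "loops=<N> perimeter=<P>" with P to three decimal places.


loops=1 perimeter=4.241

Straddling triangles (6 of 18):
  (v3,v0,v4) [--+] → (0.180755, 1.0252, 0)–(0.911813, 1.0252, 0)  len=0.7311
  (v3,v4,v2) [-+-] → (0.911813, 1.0252, 0)–(0.180755, 1.0252, 0.753523)  len=1.0499
  (v4,v0,v5) [+-+] → (0.180755, 1.0252, 0)–(-0.591907, 1.0252, 0)  len=0.7727
  (v4,v5,v2) [++-] → (-0.591907, 1.0252, 0.476877)–(0.180755, 1.0252, 0.753523)  len=0.8207
  (v5,v0,v6) [+--] → (-0.591907, 1.0252, 0)–(-0.893914, 1.0252, 0)  len=0.3020
  (v5,v6,v2) [+--] → (-0.893914, 1.0252, 0)–(-0.591907, 1.0252, 0.476877)  len=0.5645

Chained into 1 loop(s):
  loop 1: 6 segments, perimeter = 4.2408
Total perimeter = 4.241


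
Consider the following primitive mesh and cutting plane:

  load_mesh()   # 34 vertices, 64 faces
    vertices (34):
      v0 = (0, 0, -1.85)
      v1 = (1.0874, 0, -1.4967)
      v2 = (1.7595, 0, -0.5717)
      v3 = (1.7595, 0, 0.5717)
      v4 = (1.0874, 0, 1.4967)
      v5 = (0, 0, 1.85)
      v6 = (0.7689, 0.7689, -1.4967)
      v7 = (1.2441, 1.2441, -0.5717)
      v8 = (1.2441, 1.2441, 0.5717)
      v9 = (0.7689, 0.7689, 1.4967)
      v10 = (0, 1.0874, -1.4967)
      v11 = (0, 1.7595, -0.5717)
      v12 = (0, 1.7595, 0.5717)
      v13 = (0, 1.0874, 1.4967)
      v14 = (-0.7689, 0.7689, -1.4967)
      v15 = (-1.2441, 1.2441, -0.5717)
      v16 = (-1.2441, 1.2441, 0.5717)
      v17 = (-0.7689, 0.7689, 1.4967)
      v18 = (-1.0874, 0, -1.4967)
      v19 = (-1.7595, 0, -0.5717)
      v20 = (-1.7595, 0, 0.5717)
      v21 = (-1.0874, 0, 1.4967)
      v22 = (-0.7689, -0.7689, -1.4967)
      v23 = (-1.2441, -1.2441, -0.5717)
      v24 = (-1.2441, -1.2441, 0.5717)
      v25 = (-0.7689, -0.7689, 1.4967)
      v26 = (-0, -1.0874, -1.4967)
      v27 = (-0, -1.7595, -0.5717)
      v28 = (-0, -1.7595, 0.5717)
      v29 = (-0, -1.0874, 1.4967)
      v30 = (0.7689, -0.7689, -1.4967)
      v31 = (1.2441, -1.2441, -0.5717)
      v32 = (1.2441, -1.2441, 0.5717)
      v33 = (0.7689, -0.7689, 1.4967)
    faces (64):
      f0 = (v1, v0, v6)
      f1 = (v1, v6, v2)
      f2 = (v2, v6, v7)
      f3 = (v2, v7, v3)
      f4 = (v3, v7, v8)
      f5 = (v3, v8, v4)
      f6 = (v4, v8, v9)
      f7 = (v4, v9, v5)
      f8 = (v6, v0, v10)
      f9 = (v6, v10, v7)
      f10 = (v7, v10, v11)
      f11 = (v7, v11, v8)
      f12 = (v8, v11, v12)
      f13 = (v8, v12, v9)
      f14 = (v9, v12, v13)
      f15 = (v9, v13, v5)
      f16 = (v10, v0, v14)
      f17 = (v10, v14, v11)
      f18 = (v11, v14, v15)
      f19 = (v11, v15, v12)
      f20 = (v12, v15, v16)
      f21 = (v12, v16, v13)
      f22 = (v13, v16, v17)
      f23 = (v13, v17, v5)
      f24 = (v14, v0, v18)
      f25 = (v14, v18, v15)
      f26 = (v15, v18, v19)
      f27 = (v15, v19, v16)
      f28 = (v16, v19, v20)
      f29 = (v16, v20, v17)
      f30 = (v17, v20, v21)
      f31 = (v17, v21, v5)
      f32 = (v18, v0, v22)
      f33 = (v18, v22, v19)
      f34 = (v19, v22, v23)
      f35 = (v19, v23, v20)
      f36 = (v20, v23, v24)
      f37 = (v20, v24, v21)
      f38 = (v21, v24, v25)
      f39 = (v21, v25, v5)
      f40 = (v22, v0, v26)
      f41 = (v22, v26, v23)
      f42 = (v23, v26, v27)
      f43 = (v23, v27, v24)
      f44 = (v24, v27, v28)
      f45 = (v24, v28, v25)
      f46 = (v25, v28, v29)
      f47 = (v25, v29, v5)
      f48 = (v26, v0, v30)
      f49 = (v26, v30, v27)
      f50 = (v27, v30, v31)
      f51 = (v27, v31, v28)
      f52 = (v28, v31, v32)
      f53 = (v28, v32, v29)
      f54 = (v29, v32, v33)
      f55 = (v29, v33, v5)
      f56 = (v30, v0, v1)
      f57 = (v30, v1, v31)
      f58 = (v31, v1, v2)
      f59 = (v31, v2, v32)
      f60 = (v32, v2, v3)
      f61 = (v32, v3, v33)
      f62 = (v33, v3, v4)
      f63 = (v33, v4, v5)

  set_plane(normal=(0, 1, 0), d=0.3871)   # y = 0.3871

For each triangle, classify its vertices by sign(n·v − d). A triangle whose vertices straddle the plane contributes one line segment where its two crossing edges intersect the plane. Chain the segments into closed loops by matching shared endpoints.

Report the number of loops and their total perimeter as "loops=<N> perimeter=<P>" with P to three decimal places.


loops=1 perimeter=10.694

Straddling triangles (20 of 64):
  (v1,v0,v6) [--+] → (0.3871, 0.3871, -1.67213)–(0.927052, 0.3871, -1.4967)  len=0.5677
  (v1,v6,v2) [-+-] → (0.927052, 0.3871, -1.4967)–(1.26079, 0.3871, -1.03739)  len=0.5678
  (v2,v6,v7) [-++] → (1.26079, 0.3871, -1.03739)–(1.59913, 0.3871, -0.5717)  len=0.5756
  (v2,v7,v3) [-+-] → (1.59913, 0.3871, -0.5717)–(1.59913, 0.3871, 0.215933)  len=0.7876
  (v3,v7,v8) [-++] → (1.59913, 0.3871, 0.215933)–(1.59913, 0.3871, 0.5717)  len=0.3558
  (v3,v8,v4) [-+-] → (1.59913, 0.3871, 0.5717)–(1.13616, 0.3871, 1.20889)  len=0.7876
  (v4,v8,v9) [-++] → (1.13616, 0.3871, 1.20889)–(0.927052, 0.3871, 1.4967)  len=0.3558
  (v4,v9,v5) [-+-] → (0.927052, 0.3871, 1.4967)–(0.3871, 0.3871, 1.67213)  len=0.5677
  (v6,v0,v10) [+-+] → (0.3871, 0.3871, -1.67213)–(0, 0.3871, -1.72423)  len=0.3906
  (v9,v13,v5) [++-] → (0, 0.3871, 1.72423)–(0.3871, 0.3871, 1.67213)  len=0.3906
  (v10,v0,v14) [+-+] → (0, 0.3871, -1.72423)–(-0.3871, 0.3871, -1.67213)  len=0.3906
  (v13,v17,v5) [++-] → (-0.3871, 0.3871, 1.67213)–(0, 0.3871, 1.72423)  len=0.3906
  (v14,v0,v18) [+--] → (-0.3871, 0.3871, -1.67213)–(-0.927052, 0.3871, -1.4967)  len=0.5677
  (v14,v18,v15) [+-+] → (-0.927052, 0.3871, -1.4967)–(-1.13616, 0.3871, -1.20889)  len=0.3558
  (v15,v18,v19) [+--] → (-1.13616, 0.3871, -1.20889)–(-1.59913, 0.3871, -0.5717)  len=0.7876
  (v15,v19,v16) [+-+] → (-1.59913, 0.3871, -0.5717)–(-1.59913, 0.3871, -0.215933)  len=0.3558
  (v16,v19,v20) [+--] → (-1.59913, 0.3871, -0.215933)–(-1.59913, 0.3871, 0.5717)  len=0.7876
  (v16,v20,v17) [+-+] → (-1.59913, 0.3871, 0.5717)–(-1.26079, 0.3871, 1.03739)  len=0.5756
  (v17,v20,v21) [+--] → (-1.26079, 0.3871, 1.03739)–(-0.927052, 0.3871, 1.4967)  len=0.5678
  (v17,v21,v5) [+--] → (-0.927052, 0.3871, 1.4967)–(-0.3871, 0.3871, 1.67213)  len=0.5677

Chained into 1 loop(s):
  loop 1: 20 segments, perimeter = 10.6936
Total perimeter = 10.694


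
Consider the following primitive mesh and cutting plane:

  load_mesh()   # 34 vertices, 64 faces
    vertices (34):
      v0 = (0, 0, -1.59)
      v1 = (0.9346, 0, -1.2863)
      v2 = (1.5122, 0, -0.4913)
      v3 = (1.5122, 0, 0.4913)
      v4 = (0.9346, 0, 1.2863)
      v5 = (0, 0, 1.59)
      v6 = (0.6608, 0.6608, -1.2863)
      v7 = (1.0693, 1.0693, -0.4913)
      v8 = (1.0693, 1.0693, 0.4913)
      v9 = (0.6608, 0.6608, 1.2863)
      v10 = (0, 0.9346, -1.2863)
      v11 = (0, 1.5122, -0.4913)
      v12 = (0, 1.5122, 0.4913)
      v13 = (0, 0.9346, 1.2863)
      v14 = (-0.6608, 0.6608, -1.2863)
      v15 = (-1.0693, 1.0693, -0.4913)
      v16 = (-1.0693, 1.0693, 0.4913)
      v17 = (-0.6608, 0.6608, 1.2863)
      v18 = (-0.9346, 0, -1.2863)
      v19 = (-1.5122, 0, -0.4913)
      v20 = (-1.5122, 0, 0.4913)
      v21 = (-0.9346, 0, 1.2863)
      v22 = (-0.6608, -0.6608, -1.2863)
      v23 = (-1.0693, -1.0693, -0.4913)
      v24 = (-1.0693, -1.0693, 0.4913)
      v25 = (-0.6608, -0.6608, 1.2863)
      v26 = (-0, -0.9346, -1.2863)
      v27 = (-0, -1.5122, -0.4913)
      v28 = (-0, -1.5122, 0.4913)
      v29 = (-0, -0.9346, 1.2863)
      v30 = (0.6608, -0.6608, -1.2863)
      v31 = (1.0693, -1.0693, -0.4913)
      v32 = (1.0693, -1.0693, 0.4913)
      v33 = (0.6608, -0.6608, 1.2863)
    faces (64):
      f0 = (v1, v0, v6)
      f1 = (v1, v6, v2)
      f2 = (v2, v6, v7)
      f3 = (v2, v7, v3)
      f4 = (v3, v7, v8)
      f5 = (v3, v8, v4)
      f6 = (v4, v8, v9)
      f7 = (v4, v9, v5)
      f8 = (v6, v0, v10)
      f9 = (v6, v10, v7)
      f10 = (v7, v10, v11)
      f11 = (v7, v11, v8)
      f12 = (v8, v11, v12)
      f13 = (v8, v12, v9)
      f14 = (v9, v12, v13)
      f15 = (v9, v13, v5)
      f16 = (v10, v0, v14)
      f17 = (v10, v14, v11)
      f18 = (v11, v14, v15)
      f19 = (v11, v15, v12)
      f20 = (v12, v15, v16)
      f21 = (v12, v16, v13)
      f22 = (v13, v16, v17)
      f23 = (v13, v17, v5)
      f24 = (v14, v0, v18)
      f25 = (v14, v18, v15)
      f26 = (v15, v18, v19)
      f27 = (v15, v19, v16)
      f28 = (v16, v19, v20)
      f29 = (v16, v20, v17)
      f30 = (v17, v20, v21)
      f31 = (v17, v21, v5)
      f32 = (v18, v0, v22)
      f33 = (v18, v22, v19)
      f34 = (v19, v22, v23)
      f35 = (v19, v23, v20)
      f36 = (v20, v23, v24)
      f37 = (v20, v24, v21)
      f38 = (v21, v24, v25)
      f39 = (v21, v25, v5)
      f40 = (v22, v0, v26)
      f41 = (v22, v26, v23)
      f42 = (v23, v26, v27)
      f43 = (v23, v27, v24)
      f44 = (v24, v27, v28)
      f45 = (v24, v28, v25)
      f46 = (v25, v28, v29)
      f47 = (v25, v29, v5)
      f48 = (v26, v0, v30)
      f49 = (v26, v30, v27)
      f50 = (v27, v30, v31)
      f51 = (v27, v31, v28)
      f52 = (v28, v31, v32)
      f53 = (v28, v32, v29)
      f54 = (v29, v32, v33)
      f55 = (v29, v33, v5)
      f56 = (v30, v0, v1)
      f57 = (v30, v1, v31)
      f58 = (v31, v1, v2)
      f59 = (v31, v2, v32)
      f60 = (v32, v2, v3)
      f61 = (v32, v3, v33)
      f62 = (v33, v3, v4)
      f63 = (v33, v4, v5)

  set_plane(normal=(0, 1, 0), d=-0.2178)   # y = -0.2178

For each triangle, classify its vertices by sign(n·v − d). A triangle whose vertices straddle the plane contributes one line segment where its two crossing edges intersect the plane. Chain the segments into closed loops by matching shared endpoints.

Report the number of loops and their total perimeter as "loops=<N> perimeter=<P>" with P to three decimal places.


Straddling triangles (20 of 64):
  (v18,v0,v22) [++-] → (-0.2178, -0.2178, -1.4899)–(-0.844355, -0.2178, -1.2863)  len=0.6588
  (v18,v22,v19) [+-+] → (-0.844355, -0.2178, -1.2863)–(-1.23158, -0.2178, -0.753332)  len=0.6588
  (v19,v22,v23) [+--] → (-1.23158, -0.2178, -0.753332)–(-1.42199, -0.2178, -0.4913)  len=0.3239
  (v19,v23,v20) [+-+] → (-1.42199, -0.2178, -0.4913)–(-1.42199, -0.2178, 0.291159)  len=0.7825
  (v20,v23,v24) [+--] → (-1.42199, -0.2178, 0.291159)–(-1.42199, -0.2178, 0.4913)  len=0.2001
  (v20,v24,v21) [+-+] → (-1.42199, -0.2178, 0.4913)–(-0.962036, -0.2178, 1.12437)  len=0.7825
  (v21,v24,v25) [+--] → (-0.962036, -0.2178, 1.12437)–(-0.844355, -0.2178, 1.2863)  len=0.2002
  (v21,v25,v5) [+-+] → (-0.844355, -0.2178, 1.2863)–(-0.2178, -0.2178, 1.4899)  len=0.6588
  (v22,v0,v26) [-+-] → (-0.2178, -0.2178, -1.4899)–(0, -0.2178, -1.51923)  len=0.2198
  (v25,v29,v5) [--+] → (0, -0.2178, 1.51923)–(-0.2178, -0.2178, 1.4899)  len=0.2198
  (v26,v0,v30) [-+-] → (0, -0.2178, -1.51923)–(0.2178, -0.2178, -1.4899)  len=0.2198
  (v29,v33,v5) [--+] → (0.2178, -0.2178, 1.4899)–(0, -0.2178, 1.51923)  len=0.2198
  (v30,v0,v1) [-++] → (0.2178, -0.2178, -1.4899)–(0.844355, -0.2178, -1.2863)  len=0.6588
  (v30,v1,v31) [-+-] → (0.844355, -0.2178, -1.2863)–(0.962036, -0.2178, -1.12437)  len=0.2002
  (v31,v1,v2) [-++] → (0.962036, -0.2178, -1.12437)–(1.42199, -0.2178, -0.4913)  len=0.7825
  (v31,v2,v32) [-+-] → (1.42199, -0.2178, -0.4913)–(1.42199, -0.2178, -0.291159)  len=0.2001
  (v32,v2,v3) [-++] → (1.42199, -0.2178, -0.291159)–(1.42199, -0.2178, 0.4913)  len=0.7825
  (v32,v3,v33) [-+-] → (1.42199, -0.2178, 0.4913)–(1.23158, -0.2178, 0.753332)  len=0.3239
  (v33,v3,v4) [-++] → (1.23158, -0.2178, 0.753332)–(0.844355, -0.2178, 1.2863)  len=0.6588
  (v33,v4,v5) [-++] → (0.844355, -0.2178, 1.2863)–(0.2178, -0.2178, 1.4899)  len=0.6588

Chained into 1 loop(s):
  loop 1: 20 segments, perimeter = 9.4103
Total perimeter = 9.410

loops=1 perimeter=9.410


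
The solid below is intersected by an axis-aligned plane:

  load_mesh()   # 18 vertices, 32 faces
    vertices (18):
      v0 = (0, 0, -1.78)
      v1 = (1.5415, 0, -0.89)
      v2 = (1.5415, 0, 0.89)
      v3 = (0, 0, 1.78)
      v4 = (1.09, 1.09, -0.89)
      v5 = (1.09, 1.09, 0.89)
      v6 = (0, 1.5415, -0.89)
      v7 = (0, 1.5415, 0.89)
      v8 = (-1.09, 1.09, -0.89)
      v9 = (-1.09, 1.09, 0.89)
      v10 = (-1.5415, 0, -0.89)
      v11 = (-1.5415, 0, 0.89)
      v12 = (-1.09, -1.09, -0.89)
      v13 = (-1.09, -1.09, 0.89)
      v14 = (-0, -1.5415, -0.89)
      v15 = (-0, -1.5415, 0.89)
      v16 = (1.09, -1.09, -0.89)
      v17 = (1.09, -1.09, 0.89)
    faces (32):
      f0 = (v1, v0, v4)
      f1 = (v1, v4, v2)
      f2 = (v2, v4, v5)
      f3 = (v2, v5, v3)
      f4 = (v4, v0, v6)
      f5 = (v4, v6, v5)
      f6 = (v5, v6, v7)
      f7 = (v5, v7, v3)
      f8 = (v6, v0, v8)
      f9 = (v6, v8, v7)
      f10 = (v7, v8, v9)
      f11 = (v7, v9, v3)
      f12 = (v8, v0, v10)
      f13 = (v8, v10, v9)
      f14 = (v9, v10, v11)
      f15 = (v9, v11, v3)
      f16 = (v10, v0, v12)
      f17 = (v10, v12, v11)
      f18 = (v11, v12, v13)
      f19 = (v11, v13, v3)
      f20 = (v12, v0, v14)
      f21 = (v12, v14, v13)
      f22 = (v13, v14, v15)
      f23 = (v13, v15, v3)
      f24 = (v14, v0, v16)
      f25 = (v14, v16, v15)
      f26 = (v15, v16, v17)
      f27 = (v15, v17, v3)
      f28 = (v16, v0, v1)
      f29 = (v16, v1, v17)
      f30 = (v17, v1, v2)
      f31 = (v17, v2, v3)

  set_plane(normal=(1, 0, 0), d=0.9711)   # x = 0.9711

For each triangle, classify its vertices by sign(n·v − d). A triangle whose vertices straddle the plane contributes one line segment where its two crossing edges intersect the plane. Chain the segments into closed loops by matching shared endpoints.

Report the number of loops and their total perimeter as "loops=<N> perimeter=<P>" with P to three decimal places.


Straddling triangles (12 of 32):
  (v1,v0,v4) [+-+] → (0.9711, 0, -1.21933)–(0.9711, 0.9711, -0.987083)  len=0.9985
  (v2,v5,v3) [++-] → (0.9711, 0.9711, 0.987083)–(0.9711, 0, 1.21933)  len=0.9985
  (v4,v0,v6) [+--] → (0.9711, 0.9711, -0.987083)–(0.9711, 1.13925, -0.89)  len=0.1942
  (v4,v6,v5) [+-+] → (0.9711, 1.13925, -0.89)–(0.9711, 1.13925, 0.695833)  len=1.5858
  (v5,v6,v7) [+--] → (0.9711, 1.13925, 0.695833)–(0.9711, 1.13925, 0.89)  len=0.1942
  (v5,v7,v3) [+--] → (0.9711, 1.13925, 0.89)–(0.9711, 0.9711, 0.987083)  len=0.1942
  (v14,v0,v16) [--+] → (0.9711, -0.9711, -0.987083)–(0.9711, -1.13925, -0.89)  len=0.1942
  (v14,v16,v15) [-+-] → (0.9711, -1.13925, -0.89)–(0.9711, -1.13925, -0.695833)  len=0.1942
  (v15,v16,v17) [-++] → (0.9711, -1.13925, -0.695833)–(0.9711, -1.13925, 0.89)  len=1.5858
  (v15,v17,v3) [-+-] → (0.9711, -1.13925, 0.89)–(0.9711, -0.9711, 0.987083)  len=0.1942
  (v16,v0,v1) [+-+] → (0.9711, -0.9711, -0.987083)–(0.9711, 0, -1.21933)  len=0.9985
  (v17,v2,v3) [++-] → (0.9711, 0, 1.21933)–(0.9711, -0.9711, 0.987083)  len=0.9985

Chained into 1 loop(s):
  loop 1: 12 segments, perimeter = 8.3306
Total perimeter = 8.331

loops=1 perimeter=8.331


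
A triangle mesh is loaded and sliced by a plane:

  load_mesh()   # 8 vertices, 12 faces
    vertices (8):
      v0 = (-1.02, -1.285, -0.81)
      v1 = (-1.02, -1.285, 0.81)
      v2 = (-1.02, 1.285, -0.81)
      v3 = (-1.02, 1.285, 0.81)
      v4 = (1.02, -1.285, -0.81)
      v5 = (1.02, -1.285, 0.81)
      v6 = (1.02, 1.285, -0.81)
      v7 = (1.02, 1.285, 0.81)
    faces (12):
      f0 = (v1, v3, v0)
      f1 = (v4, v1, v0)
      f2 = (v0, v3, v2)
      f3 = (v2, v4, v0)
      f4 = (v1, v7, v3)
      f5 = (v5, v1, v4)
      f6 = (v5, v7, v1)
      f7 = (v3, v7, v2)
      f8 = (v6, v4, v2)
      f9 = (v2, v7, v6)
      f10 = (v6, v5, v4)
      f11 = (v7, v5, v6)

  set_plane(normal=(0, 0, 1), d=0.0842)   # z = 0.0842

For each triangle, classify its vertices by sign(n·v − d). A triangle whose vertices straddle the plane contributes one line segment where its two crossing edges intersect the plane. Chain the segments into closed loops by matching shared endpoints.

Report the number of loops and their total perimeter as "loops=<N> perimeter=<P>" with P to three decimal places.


Straddling triangles (8 of 12):
  (v1,v3,v0) [++-] → (-1.02, 0.133577, 0.0842)–(-1.02, -1.285, 0.0842)  len=1.4186
  (v4,v1,v0) [-+-] → (-0.10603, -1.285, 0.0842)–(-1.02, -1.285, 0.0842)  len=0.9140
  (v0,v3,v2) [-+-] → (-1.02, 0.133577, 0.0842)–(-1.02, 1.285, 0.0842)  len=1.1514
  (v5,v1,v4) [++-] → (-0.10603, -1.285, 0.0842)–(1.02, -1.285, 0.0842)  len=1.1260
  (v3,v7,v2) [++-] → (0.10603, 1.285, 0.0842)–(-1.02, 1.285, 0.0842)  len=1.1260
  (v2,v7,v6) [-+-] → (0.10603, 1.285, 0.0842)–(1.02, 1.285, 0.0842)  len=0.9140
  (v6,v5,v4) [-+-] → (1.02, -0.133577, 0.0842)–(1.02, -1.285, 0.0842)  len=1.1514
  (v7,v5,v6) [++-] → (1.02, -0.133577, 0.0842)–(1.02, 1.285, 0.0842)  len=1.4186

Chained into 1 loop(s):
  loop 1: 8 segments, perimeter = 9.2200
Total perimeter = 9.220

loops=1 perimeter=9.220


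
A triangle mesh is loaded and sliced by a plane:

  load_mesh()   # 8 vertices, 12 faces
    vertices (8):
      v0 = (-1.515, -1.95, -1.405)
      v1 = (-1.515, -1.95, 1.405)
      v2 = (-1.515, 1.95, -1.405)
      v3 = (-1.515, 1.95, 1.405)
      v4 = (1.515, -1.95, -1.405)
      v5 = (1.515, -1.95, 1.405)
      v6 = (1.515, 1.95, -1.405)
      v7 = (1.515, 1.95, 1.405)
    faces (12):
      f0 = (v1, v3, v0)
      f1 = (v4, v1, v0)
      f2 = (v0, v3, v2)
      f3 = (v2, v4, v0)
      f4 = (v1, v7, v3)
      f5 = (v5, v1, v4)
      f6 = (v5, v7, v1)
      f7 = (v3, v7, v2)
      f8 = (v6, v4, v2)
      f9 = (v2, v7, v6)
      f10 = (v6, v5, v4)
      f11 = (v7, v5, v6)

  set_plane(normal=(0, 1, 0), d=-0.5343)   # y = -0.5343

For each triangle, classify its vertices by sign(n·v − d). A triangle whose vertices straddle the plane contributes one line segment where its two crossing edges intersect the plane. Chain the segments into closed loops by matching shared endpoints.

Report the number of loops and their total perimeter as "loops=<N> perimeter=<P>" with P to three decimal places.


loops=1 perimeter=11.680

Straddling triangles (8 of 12):
  (v1,v3,v0) [-+-] → (-1.515, -0.5343, 1.405)–(-1.515, -0.5343, -0.38497)  len=1.7900
  (v0,v3,v2) [-++] → (-1.515, -0.5343, -0.38497)–(-1.515, -0.5343, -1.405)  len=1.0200
  (v2,v4,v0) [+--] → (0.41511, -0.5343, -1.405)–(-1.515, -0.5343, -1.405)  len=1.9301
  (v1,v7,v3) [-++] → (-0.41511, -0.5343, 1.405)–(-1.515, -0.5343, 1.405)  len=1.0999
  (v5,v7,v1) [-+-] → (1.515, -0.5343, 1.405)–(-0.41511, -0.5343, 1.405)  len=1.9301
  (v6,v4,v2) [+-+] → (1.515, -0.5343, -1.405)–(0.41511, -0.5343, -1.405)  len=1.0999
  (v6,v5,v4) [+--] → (1.515, -0.5343, 0.38497)–(1.515, -0.5343, -1.405)  len=1.7900
  (v7,v5,v6) [+-+] → (1.515, -0.5343, 1.405)–(1.515, -0.5343, 0.38497)  len=1.0200

Chained into 1 loop(s):
  loop 1: 8 segments, perimeter = 11.6800
Total perimeter = 11.680


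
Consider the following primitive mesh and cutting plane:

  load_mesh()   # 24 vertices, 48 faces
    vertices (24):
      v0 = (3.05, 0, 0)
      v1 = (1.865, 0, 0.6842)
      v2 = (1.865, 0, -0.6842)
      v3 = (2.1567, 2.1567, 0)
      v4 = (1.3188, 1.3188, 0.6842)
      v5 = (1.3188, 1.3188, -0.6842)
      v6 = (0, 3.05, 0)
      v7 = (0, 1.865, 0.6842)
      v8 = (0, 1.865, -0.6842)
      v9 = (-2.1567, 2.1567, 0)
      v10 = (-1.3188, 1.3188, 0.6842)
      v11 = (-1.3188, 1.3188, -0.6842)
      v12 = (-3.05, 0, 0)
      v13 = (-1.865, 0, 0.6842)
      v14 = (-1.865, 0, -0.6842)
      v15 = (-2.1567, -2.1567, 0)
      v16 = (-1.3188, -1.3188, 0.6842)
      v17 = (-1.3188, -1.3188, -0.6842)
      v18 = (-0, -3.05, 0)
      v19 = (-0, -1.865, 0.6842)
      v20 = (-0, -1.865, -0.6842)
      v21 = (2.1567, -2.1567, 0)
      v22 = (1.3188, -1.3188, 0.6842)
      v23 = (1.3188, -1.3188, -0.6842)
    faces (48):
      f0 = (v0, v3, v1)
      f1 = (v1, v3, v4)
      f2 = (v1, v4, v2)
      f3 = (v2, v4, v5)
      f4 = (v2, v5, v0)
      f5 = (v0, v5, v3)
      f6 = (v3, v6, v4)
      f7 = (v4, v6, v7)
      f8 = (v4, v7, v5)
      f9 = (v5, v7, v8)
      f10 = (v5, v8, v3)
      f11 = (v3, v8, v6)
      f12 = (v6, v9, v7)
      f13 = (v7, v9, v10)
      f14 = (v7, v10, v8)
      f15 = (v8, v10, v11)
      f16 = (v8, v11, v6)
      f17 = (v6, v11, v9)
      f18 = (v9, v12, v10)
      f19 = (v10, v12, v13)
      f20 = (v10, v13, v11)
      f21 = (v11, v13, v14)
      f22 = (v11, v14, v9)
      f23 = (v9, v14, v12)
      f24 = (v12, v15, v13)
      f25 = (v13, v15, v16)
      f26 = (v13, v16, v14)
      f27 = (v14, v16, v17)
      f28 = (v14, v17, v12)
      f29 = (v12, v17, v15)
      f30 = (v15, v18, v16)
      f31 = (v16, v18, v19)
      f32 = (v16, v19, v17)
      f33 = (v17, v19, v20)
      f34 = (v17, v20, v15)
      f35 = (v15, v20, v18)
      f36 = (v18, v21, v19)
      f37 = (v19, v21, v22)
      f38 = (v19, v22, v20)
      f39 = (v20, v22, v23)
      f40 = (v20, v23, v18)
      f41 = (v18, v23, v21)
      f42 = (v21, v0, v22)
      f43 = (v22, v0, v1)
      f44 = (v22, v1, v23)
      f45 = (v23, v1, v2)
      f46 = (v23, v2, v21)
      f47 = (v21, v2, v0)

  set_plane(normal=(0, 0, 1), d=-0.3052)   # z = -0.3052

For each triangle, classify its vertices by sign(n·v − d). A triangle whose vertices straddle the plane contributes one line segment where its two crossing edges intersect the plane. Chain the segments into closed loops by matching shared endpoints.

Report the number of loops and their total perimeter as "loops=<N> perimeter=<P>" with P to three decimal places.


Straddling triangles (32 of 48):
  (v1,v4,v2) [++-] → (1.71372, 0.365262, -0.3052)–(1.865, 0, -0.3052)  len=0.3954
  (v2,v4,v5) [-+-] → (1.71372, 0.365262, -0.3052)–(1.3188, 1.3188, -0.3052)  len=1.0321
  (v2,v5,v0) [--+] → (2.27777, 0.588275, -0.3052)–(2.52141, 0, -0.3052)  len=0.6367
  (v0,v5,v3) [+-+] → (2.27777, 0.588275, -0.3052)–(1.78294, 1.78294, -0.3052)  len=1.2931
  (v4,v7,v5) [++-] → (0.953538, 1.47008, -0.3052)–(1.3188, 1.3188, -0.3052)  len=0.3954
  (v5,v7,v8) [-+-] → (0.953538, 1.47008, -0.3052)–(0, 1.865, -0.3052)  len=1.0321
  (v5,v8,v3) [--+] → (1.19466, 2.02658, -0.3052)–(1.78294, 1.78294, -0.3052)  len=0.6367
  (v3,v8,v6) [+-+] → (1.19466, 2.02658, -0.3052)–(0, 2.52141, -0.3052)  len=1.2931
  (v7,v10,v8) [++-] → (-0.365262, 1.71372, -0.3052)–(0, 1.865, -0.3052)  len=0.3954
  (v8,v10,v11) [-+-] → (-0.365262, 1.71372, -0.3052)–(-1.3188, 1.3188, -0.3052)  len=1.0321
  (v8,v11,v6) [--+] → (-0.588275, 2.27777, -0.3052)–(0, 2.52141, -0.3052)  len=0.6367
  (v6,v11,v9) [+-+] → (-0.588275, 2.27777, -0.3052)–(-1.78294, 1.78294, -0.3052)  len=1.2931
  (v10,v13,v11) [++-] → (-1.47008, 0.953538, -0.3052)–(-1.3188, 1.3188, -0.3052)  len=0.3954
  (v11,v13,v14) [-+-] → (-1.47008, 0.953538, -0.3052)–(-1.865, 0, -0.3052)  len=1.0321
  (v11,v14,v9) [--+] → (-2.02658, 1.19466, -0.3052)–(-1.78294, 1.78294, -0.3052)  len=0.6367
  (v9,v14,v12) [+-+] → (-2.02658, 1.19466, -0.3052)–(-2.52141, 0, -0.3052)  len=1.2931
  (v13,v16,v14) [++-] → (-1.71372, -0.365262, -0.3052)–(-1.865, 0, -0.3052)  len=0.3954
  (v14,v16,v17) [-+-] → (-1.71372, -0.365262, -0.3052)–(-1.3188, -1.3188, -0.3052)  len=1.0321
  (v14,v17,v12) [--+] → (-2.27777, -0.588275, -0.3052)–(-2.52141, 0, -0.3052)  len=0.6367
  (v12,v17,v15) [+-+] → (-2.27777, -0.588275, -0.3052)–(-1.78294, -1.78294, -0.3052)  len=1.2931
  (v16,v19,v17) [++-] → (-0.953538, -1.47008, -0.3052)–(-1.3188, -1.3188, -0.3052)  len=0.3954
  (v17,v19,v20) [-+-] → (-0.953538, -1.47008, -0.3052)–(0, -1.865, -0.3052)  len=1.0321
  (v17,v20,v15) [--+] → (-1.19466, -2.02658, -0.3052)–(-1.78294, -1.78294, -0.3052)  len=0.6367
  (v15,v20,v18) [+-+] → (-1.19466, -2.02658, -0.3052)–(0, -2.52141, -0.3052)  len=1.2931
  (v19,v22,v20) [++-] → (0.365262, -1.71372, -0.3052)–(0, -1.865, -0.3052)  len=0.3954
  (v20,v22,v23) [-+-] → (0.365262, -1.71372, -0.3052)–(1.3188, -1.3188, -0.3052)  len=1.0321
  (v20,v23,v18) [--+] → (0.588275, -2.27777, -0.3052)–(0, -2.52141, -0.3052)  len=0.6367
  (v18,v23,v21) [+-+] → (0.588275, -2.27777, -0.3052)–(1.78294, -1.78294, -0.3052)  len=1.2931
  (v22,v1,v23) [++-] → (1.47008, -0.953538, -0.3052)–(1.3188, -1.3188, -0.3052)  len=0.3954
  (v23,v1,v2) [-+-] → (1.47008, -0.953538, -0.3052)–(1.865, 0, -0.3052)  len=1.0321
  (v23,v2,v21) [--+] → (2.02658, -1.19466, -0.3052)–(1.78294, -1.78294, -0.3052)  len=0.6367
  (v21,v2,v0) [+-+] → (2.02658, -1.19466, -0.3052)–(2.52141, 0, -0.3052)  len=1.2931

Chained into 2 loop(s):
  loop 1: 16 segments, perimeter = 11.4195
  loop 2: 16 segments, perimeter = 15.4386
Total perimeter = 26.858

loops=2 perimeter=26.858
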